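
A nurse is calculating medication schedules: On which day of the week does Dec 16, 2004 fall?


Date: 2004-12-16
January 1, 2004 is a Thursday
Day of year: 351
Offset from Jan 1: 350 days
350 mod 7 = 0
Result: Thursday

Thursday


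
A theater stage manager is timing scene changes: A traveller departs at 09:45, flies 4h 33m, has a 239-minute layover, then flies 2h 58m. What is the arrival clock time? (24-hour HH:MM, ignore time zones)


Depart: 09:45
Leg 1: +273 min -> 14:18
Layover: +239 min -> 18:17
Leg 2: +178 min -> 21:15
Total travel: 690 minutes = 11h 30m
Arrival: 21:15

21:15


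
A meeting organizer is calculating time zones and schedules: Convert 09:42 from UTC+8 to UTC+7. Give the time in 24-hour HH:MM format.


Local time: 09:42 at UTC+8 (offset 8h)
Target zone: UTC+7 (offset 7h)
Difference: 7 - (8) = -1 hours
Calculation: 9 + (-1) = 8
Result: 08:42

08:42


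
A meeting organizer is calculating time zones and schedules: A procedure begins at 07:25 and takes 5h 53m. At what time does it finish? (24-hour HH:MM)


Start time: 07:25
Adding: 5 hours 53 minutes
Minutes: 25 + 53 = 78
Minute overflow: 78 >= 60, so carry 1 hour, minutes = 18
Hours: 7 + 5 + 1 = 13
Result: 13:18

13:18


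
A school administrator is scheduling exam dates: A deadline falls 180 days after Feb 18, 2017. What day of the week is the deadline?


Start: 2017-02-18 (Saturday)
Step 1 - find target date: add 180 days
  2017-02-18 + 180 days = 2017-08-17
Step 2 - day of week:
  180 mod 7 = 5
  Saturday + 5 days -> Thursday
Result: Thursday (2017-08-17)

Thursday


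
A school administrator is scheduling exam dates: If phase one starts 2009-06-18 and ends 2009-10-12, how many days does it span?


Start date: 2009-06-18
End date: 2009-10-12
Jun 2009: +13 days
Jul 2009: +31 days
Aug 2009: +31 days
Sep 2009: +30 days
Oct 2009: +11 days
Total: 116 days

116


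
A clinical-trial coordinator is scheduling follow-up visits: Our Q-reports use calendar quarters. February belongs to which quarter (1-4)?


Month: February (month 2)
Q1: January-March (months 1-3)
Q2: April-June (months 4-6)
Q3: July-September (months 7-9)
Q4: October-December (months 10-12)
Month 2 falls in Q1

1


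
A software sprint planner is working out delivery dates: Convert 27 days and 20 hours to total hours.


Days: 27
Extra hours: 20
Hours per day: 24
Days to hours: 27 x 24 = 648
Total: 648 + 20 = 668

668


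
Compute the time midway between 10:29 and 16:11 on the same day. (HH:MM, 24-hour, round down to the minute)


Start time: 10:29 = 629 minutes from midnight
End time: 16:11 = 971 minutes from midnight
Sum: 629 + 971 = 1600
Midpoint: 1600 / 2 = 800 minutes
Convert: 800 / 60 = 13 hours, 20 minutes
Result: 13:20

13:20


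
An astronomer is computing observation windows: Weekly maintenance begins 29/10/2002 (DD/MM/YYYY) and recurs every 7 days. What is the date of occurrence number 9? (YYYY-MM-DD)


First occurrence: 2002-10-29 (occurrence 1)
Each occurrence is 7 days after the previous.
Occurrence 9 is 8 weeks after the first.
8 weeks = 56 days
2002-10-29 + 56 days = 2002-12-24

2002-12-24


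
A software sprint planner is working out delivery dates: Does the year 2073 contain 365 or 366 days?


Year: 2073
Check leap year rules:
Divisible by 4? No
2073 is not a leap year
Days: 365

365


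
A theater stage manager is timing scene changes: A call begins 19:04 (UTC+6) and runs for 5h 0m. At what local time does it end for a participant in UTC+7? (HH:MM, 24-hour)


Start: 19:04 in UTC+6
Step 1 - add duration:
  minutes: 4 + 0 = 4
  hours: 19 + 5 + 0 = 24
  end in UTC+6: 00:04
Step 2 - convert UTC+6 -> UTC+7:
  offset difference: 7 - (6) = 1 hours
  0 + (1) = 1 -> mod 24 = 1
Result: 01:04 in UTC+7

01:04


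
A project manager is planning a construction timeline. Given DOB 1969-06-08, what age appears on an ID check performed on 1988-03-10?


Birth: 1969-06-08
Reference: 1988-03-10
Year difference: 1988 - 1969 = 19
Has birthday (06-08) occurred by 03-10? No
Birthday not yet reached this year -> subtract 1
Age in full years: 18

18


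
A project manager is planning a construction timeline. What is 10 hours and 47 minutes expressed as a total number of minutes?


Hours: 10
Minutes: 47
Convert hours to minutes: 10 x 60 = 600
Add remaining minutes: 600 + 47 = 647

647


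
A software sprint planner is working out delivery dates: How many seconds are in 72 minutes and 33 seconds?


Minutes: 72
Seconds: 33
Convert minutes to seconds: 72 x 60 = 4320
Add remaining seconds: 4320 + 33 = 4353

4353


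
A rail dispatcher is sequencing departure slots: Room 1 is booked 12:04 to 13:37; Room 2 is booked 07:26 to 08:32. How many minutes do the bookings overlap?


Interval A: [724, 817] minutes from midnight
Interval B: [446, 512] minutes from midnight
Overlap start = max(724, 446) = 724
Overlap end = min(817, 512) = 512
End <= start, so the intervals do not overlap: 0 minutes

0


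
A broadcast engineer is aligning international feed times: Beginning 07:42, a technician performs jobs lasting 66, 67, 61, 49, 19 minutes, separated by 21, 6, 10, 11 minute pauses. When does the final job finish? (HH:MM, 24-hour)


Start: 07:42 = 462 min from midnight
  after task 1 (66 min): 08:48
  after break (21 min): 09:09
  after task 2 (67 min): 10:16
  after break (6 min): 10:22
  after task 3 (61 min): 11:23
  after break (10 min): 11:33
  after task 4 (49 min): 12:22
  after break (11 min): 12:33
  after task 5 (19 min): 12:52
Total elapsed: 310 minutes
End time: 12:52

12:52


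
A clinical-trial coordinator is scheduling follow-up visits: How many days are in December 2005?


Month: December
Year: 2005
December is a 31-day month
Total: 31 days

31


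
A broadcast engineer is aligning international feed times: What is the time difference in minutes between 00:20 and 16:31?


Start time: 00:20 = 20 minutes from midnight
End time: 16:31 = 991 minutes from midnight
Difference: 991 - 20 = 971 minutes
That is 16 hours and 11 minutes

971


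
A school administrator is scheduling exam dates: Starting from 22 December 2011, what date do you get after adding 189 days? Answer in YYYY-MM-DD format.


Start: 2011-12-22
Adding 189 days
Days remaining in December: 9
After December: 180 days still to add
January 2012: 31 days, 149 remaining
February 2012: 29 days, 120 remaining
March 2012: 31 days, 89 remaining
April 2012: 30 days, 59 remaining
Result: 2012-06-28

2012-06-28


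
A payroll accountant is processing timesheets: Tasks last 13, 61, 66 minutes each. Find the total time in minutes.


Durations: 13, 61, 66
Running sum: 13
+ 61 = 74
+ 66 = 140
Total duration: 140 minutes
That is 2 hours and 20 minutes

140


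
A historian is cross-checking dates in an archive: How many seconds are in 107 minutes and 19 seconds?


Minutes: 107
Extra seconds: 19
Seconds per minute: 60
Minutes to seconds: 107 x 60 = 6420
Total: 6420 + 19 = 6439

6439


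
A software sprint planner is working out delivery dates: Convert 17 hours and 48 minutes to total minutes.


Hours: 17
Extra minutes: 48
Minutes per hour: 60
Hours to minutes: 17 x 60 = 1020
Total: 1020 + 48 = 1068

1068


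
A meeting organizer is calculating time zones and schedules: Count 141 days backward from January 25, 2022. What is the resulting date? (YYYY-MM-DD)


Start: 2022-01-25
Subtracting 141 days
Days already passed in January: 25
After going back through January: 116 more days to subtract
December 2021: 31 days, 85 remaining
November 2021: 30 days, 55 remaining
October 2021: 31 days, 24 remaining
September 2021 has 30 days, need 24
Result: 2021-09-06

2021-09-06


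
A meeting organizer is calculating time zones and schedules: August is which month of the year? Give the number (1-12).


Calendar month order:
7. July
8. August <--
9. September
August is month number 8

8


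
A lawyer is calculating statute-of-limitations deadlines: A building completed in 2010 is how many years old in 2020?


Birth year: 2010
Current year: 2020
Age = current year - birth year
Age = 2020 - 2010 = 10

10


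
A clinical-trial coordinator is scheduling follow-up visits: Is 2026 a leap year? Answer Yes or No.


Year: 2026
Divisible by 4? 2026 / 4 = 506.5 -> No
Not divisible by 4, so NOT a leap year

No


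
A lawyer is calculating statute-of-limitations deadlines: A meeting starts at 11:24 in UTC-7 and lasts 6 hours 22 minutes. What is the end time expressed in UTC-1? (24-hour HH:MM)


Start: 11:24 in UTC-7
Step 1 - add duration:
  minutes: 24 + 22 = 46
  hours: 11 + 6 + 0 = 17
  end in UTC-7: 17:46
Step 2 - convert UTC-7 -> UTC-1:
  offset difference: -1 - (-7) = 6 hours
  17 + (6) = 23 -> mod 24 = 23
Result: 23:46 in UTC-1

23:46


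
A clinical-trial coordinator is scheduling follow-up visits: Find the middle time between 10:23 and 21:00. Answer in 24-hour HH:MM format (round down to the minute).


Start time: 10:23 = 623 minutes from midnight
End time: 21:00 = 1260 minutes from midnight
Sum: 623 + 1260 = 1883
Midpoint: 1883 / 2 = 941 minutes
Convert: 941 / 60 = 15 hours, 41 minutes
Result: 15:41

15:41


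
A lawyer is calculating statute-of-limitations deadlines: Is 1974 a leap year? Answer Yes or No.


Year: 1974
Divisible by 4? 1974 / 4 = 493.5 -> No
Not divisible by 4, so NOT a leap year

No


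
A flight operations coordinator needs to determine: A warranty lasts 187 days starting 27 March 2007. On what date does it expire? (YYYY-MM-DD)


Start: 2007-03-27
Adding 187 days
Days remaining in March: 4
After March: 183 days still to add
April 2007: 30 days, 153 remaining
May 2007: 31 days, 122 remaining
June 2007: 30 days, 92 remaining
July 2007: 31 days, 61 remaining
Result: 2007-09-30

2007-09-30


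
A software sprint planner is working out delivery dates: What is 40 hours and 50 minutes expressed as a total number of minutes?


Hours: 40
Minutes: 50
Convert hours to minutes: 40 x 60 = 2400
Add remaining minutes: 2400 + 50 = 2450

2450


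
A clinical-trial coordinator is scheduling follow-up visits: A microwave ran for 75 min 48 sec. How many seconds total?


Minutes: 75
Extra seconds: 48
Seconds per minute: 60
Minutes to seconds: 75 x 60 = 4500
Total: 4500 + 48 = 4548

4548


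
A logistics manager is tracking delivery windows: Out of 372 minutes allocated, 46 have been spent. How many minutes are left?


Total budget: 372 minutes
Time used: 46 minutes
Remaining: 372 - 46 = 326 minutes
Percent used: 12.4%
Percent remaining: 87.6%

326


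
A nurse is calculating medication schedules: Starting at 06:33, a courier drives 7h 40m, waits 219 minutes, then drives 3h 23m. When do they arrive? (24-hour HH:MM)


Depart: 06:33
Leg 1: +460 min -> 14:13
Layover: +219 min -> 17:52
Leg 2: +203 min -> 21:15
Total travel: 882 minutes = 14h 42m
Arrival: 21:15

21:15


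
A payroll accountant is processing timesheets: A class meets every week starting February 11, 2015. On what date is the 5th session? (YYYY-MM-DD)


First occurrence: 2015-02-11 (occurrence 1)
Each occurrence is 7 days after the previous.
Occurrence 5 is 4 weeks after the first.
4 weeks = 28 days
2015-02-11 + 28 days = 2015-03-11

2015-03-11


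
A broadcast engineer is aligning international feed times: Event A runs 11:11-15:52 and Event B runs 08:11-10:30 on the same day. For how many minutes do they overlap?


Interval A: [671, 952] minutes from midnight
Interval B: [491, 630] minutes from midnight
Overlap start = max(671, 491) = 671
Overlap end = min(952, 630) = 630
End <= start, so the intervals do not overlap: 0 minutes

0


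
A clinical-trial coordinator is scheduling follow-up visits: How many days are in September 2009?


Month: September
Year: 2009
September is a 30-day month
Total: 30 days

30


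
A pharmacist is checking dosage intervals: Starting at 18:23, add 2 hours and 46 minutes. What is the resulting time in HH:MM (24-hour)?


Start time: 18:23
Adding: 2 hours 46 minutes
Minutes: 23 + 46 = 69
Minute overflow: 69 >= 60, so carry 1 hour, minutes = 9
Hours: 18 + 2 + 1 = 21
Result: 21:09

21:09


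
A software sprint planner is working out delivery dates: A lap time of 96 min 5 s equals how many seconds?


Minutes: 96
Seconds: 5
Convert minutes to seconds: 96 x 60 = 5760
Add remaining seconds: 5760 + 5 = 5765

5765


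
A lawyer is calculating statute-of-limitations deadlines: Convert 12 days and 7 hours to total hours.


Days: 12
Extra hours: 7
Hours per day: 24
Days to hours: 12 x 24 = 288
Total: 288 + 7 = 295

295


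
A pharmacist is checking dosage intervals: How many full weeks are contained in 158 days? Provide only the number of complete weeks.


Total days: 158
Days per week: 7
Division: 158 / 7 = 22 remainder 4
Complete weeks: 22
Remaining days: 4

22


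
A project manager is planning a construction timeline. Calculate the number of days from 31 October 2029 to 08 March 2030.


Start date: 2029-10-31
End date: 2030-03-08
Oct 2029: +1 days
Nov 2029: +30 days
Dec 2029: +31 days
... (3 more months)
Total: 128 days

128


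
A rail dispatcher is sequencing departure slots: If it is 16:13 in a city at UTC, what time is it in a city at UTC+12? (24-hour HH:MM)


Local time: 16:13 at UTC (offset 0h)
Target zone: UTC+12 (offset 12h)
Difference: 12 - (0) = 12 hours
Calculation: 16 + (12) = 28
Wraparound: (28) mod 24 = 4
Result: 04:13

04:13


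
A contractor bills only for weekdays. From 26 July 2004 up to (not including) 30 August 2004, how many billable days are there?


Start: 2004-07-26 (Monday)
End (exclusive): 2004-08-30 (Monday)
Total calendar days: 35
Full weeks: 35 // 7 = 5 -> 25 weekdays
Remaining 0 days starting on Monday:
Total business days: 25 + 0 = 25

25


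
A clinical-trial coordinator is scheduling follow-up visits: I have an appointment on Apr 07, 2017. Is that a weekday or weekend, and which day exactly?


Date: 2017-04-07
January 1, 2017 is a Sunday
Day of year: 97
Offset from Jan 1: 96 days
96 mod 7 = 5
Result: Friday

Friday


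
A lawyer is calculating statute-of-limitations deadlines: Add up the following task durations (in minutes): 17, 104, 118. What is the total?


Durations: 17, 104, 118
Running sum: 17
+ 104 = 121
+ 118 = 239
Total duration: 239 minutes
That is 3 hours and 59 minutes

239


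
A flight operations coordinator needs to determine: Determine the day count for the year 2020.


Year: 2020
Check leap year rules:
Divisible by 4? Yes
Divisible by 100? No
2020 is a leap year
Days: 366

366


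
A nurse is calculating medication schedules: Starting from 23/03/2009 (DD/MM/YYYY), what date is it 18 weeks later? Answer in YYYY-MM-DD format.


Start: 2009-03-23
Weeks to add: 18
Convert to days: 18 x 7 = 126 days
Add 126 days to 2009-03-23
Result: 2009-07-27

2009-07-27


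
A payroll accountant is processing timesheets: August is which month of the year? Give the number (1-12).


Calendar month order:
7. July
8. August <--
9. September
August is month number 8

8


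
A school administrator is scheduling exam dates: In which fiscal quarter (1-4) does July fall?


Month: July (month 7)
Q1: January-March (months 1-3)
Q2: April-June (months 4-6)
Q3: July-September (months 7-9)
Q4: October-December (months 10-12)
Month 7 falls in Q3

3


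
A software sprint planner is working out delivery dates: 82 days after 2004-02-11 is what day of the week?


Start: 2004-02-11 (Wednesday)
Step 1 - find target date: add 82 days
  2004-02-11 + 82 days = 2004-05-03
Step 2 - day of week:
  82 mod 7 = 5
  Wednesday + 5 days -> Monday
Result: Monday (2004-05-03)

Monday


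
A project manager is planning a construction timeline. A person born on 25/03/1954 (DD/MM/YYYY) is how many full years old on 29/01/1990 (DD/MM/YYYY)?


Birth: 1954-03-25
Reference: 1990-01-29
Year difference: 1990 - 1954 = 36
Has birthday (03-25) occurred by 01-29? No
Birthday not yet reached this year -> subtract 1
Age in full years: 35

35


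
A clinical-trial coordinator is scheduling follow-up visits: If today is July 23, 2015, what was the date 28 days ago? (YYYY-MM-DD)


Start: 2015-07-23
Subtracting 28 days
Days already passed in July: 23
After going back through July: 5 more days to subtract
June 2015 has 30 days, need 5
Result: 2015-06-25

2015-06-25


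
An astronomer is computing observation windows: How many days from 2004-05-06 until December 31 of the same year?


Start: May 06, 2004
End: December 31, 2004
Days left in May: 25
June: 30
July: 31
August: 31
September: 30
... plus remaining months
Sum of remaining months: 214
Total: 25 + 214 = 239

239


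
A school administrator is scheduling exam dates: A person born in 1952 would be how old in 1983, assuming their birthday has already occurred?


Birth year: 1952
Current year: 1983
Age = current year - birth year
Age = 1983 - 1952 = 31

31


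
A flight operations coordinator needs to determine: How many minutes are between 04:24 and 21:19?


Start time: 04:24 = 264 minutes from midnight
End time: 21:19 = 1279 minutes from midnight
Difference: 1279 - 264 = 1015 minutes
That is 16 hours and 55 minutes

1015


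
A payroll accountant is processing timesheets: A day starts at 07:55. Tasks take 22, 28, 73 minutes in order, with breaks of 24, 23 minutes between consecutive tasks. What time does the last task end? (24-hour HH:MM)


Start: 07:55 = 475 min from midnight
  after task 1 (22 min): 08:17
  after break (24 min): 08:41
  after task 2 (28 min): 09:09
  after break (23 min): 09:32
  after task 3 (73 min): 10:45
Total elapsed: 170 minutes
End time: 10:45

10:45


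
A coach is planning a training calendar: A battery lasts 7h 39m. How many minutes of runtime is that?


Hours: 7
Extra minutes: 39
Minutes per hour: 60
Hours to minutes: 7 x 60 = 420
Total: 420 + 39 = 459

459


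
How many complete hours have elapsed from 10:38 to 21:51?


Start: 10:38
End: 21:51
Hour difference: 21 - 10 = 11 hours
Minute difference: 51 - 38 = 13 minutes
Total minutes: 673
Complete hours: 673 / 60 = 11 (remainder 13)

11


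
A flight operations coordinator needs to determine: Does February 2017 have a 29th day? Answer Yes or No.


Year: 2017
Divisible by 4? 2017 / 4 = 504.25 -> No
Not divisible by 4, so NOT a leap year

No


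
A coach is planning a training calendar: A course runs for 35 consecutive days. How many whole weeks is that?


Total days: 35
Days per week: 7
Division: 35 / 7 = 5 remainder 0
Complete weeks: 5
Remaining days: 0

5


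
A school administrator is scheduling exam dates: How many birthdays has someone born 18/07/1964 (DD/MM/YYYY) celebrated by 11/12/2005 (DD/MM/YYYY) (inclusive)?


Birth: 1964-07-18
Reference: 2005-12-11
Year difference: 2005 - 1964 = 41
Has birthday (07-18) occurred by 12-11? Yes
Age in full years: 41

41


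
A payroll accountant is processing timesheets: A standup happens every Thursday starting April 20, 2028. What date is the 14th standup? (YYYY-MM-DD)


First occurrence: 2028-04-20 (occurrence 1)
Each occurrence is 7 days after the previous.
Occurrence 14 is 13 weeks after the first.
13 weeks = 91 days
2028-04-20 + 91 days = 2028-07-20

2028-07-20


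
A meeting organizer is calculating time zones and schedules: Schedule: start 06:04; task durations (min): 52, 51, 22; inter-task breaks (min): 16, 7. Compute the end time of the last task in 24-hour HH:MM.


Start: 06:04 = 364 min from midnight
  after task 1 (52 min): 06:56
  after break (16 min): 07:12
  after task 2 (51 min): 08:03
  after break (7 min): 08:10
  after task 3 (22 min): 08:32
Total elapsed: 148 minutes
End time: 08:32

08:32


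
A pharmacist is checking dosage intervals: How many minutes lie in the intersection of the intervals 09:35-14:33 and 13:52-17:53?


Interval A: [575, 873] minutes from midnight
Interval B: [832, 1073] minutes from midnight
Overlap start = max(575, 832) = 832
Overlap end = min(873, 1073) = 873
Overlap = 873 - 832 = 41 minutes

41


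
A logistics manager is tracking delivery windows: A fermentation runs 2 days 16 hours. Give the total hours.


Days: 2
Extra hours: 16
Hours per day: 24
Days to hours: 2 x 24 = 48
Total: 48 + 16 = 64

64


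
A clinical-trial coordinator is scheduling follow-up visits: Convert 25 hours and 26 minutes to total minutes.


Hours: 25
Minutes: 26
Convert hours to minutes: 25 x 60 = 1500
Add remaining minutes: 1500 + 26 = 1526

1526


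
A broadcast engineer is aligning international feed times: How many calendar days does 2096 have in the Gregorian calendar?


Year: 2096
Check leap year rules:
Divisible by 4? Yes
Divisible by 100? No
2096 is a leap year
Days: 366

366


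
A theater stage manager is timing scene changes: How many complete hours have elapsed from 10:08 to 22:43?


Start: 10:08
End: 22:43
Hour difference: 22 - 10 = 12 hours
Minute difference: 43 - 8 = 35 minutes
Total minutes: 755
Complete hours: 755 / 60 = 12 (remainder 35)

12


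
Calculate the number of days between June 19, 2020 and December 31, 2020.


Start: June 19, 2020
End: December 31, 2020
Days left in June: 11
July: 31
August: 31
September: 30
October: 31
... plus remaining months
Sum of remaining months: 184
Total: 11 + 184 = 195

195


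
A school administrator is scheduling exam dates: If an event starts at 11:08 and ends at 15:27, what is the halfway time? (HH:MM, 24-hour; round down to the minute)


Start time: 11:08 = 668 minutes from midnight
End time: 15:27 = 927 minutes from midnight
Sum: 668 + 927 = 1595
Midpoint: 1595 / 2 = 797 minutes
Convert: 797 / 60 = 13 hours, 17 minutes
Result: 13:17

13:17


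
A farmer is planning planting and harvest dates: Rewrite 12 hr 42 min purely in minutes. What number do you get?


Hours: 12
Extra minutes: 42
Minutes per hour: 60
Hours to minutes: 12 x 60 = 720
Total: 720 + 42 = 762

762


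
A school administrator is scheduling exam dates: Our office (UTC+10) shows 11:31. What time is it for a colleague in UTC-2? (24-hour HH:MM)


Local time: 11:31 at UTC+10 (offset 10h)
Target zone: UTC-2 (offset -2h)
Difference: -2 - (10) = -12 hours
Calculation: 11 + (-12) = -1
Wraparound: (-1) mod 24 = 23
Result: 23:31

23:31


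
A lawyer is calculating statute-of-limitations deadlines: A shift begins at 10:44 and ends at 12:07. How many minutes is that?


Start time: 10:44 = 644 minutes from midnight
End time: 12:07 = 727 minutes from midnight
Difference: 727 - 644 = 83 minutes
That is 1 hours and 23 minutes

83


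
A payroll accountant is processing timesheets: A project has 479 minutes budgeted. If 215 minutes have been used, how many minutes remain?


Total budget: 479 minutes
Time used: 215 minutes
Remaining: 479 - 215 = 264 minutes
Percent used: 44.9%
Percent remaining: 55.1%

264


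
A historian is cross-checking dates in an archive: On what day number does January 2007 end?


Month: January
Year: 2007
January is a 31-day month
Total: 31 days

31


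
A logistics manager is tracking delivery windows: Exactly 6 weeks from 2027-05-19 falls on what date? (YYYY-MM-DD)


Start: 2027-05-19
Weeks to add: 6
Convert to days: 6 x 7 = 42 days
Add 42 days to 2027-05-19
Result: 2027-06-30

2027-06-30


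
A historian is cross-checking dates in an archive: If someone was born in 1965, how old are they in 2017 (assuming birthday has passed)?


Birth year: 1965
Current year: 2017
Age = current year - birth year
Age = 2017 - 1965 = 52

52


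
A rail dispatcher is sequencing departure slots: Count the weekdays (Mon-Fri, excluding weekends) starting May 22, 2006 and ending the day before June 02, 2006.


Start: 2006-05-22 (Monday)
End (exclusive): 2006-06-02 (Friday)
Total calendar days: 11
Full weeks: 11 // 7 = 1 -> 5 weekdays
Remaining 4 days starting on Monday:
  Mon(w), Tue(w), Wed(w), Thu(w) -> 4 weekdays
Total business days: 5 + 4 = 9

9


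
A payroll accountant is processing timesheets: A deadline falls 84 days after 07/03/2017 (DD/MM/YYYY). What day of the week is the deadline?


Start: 2017-03-07 (Tuesday)
Step 1 - find target date: add 84 days
  2017-03-07 + 84 days = 2017-05-30
Step 2 - day of week:
  84 mod 7 = 0
  Tuesday + 0 days -> Tuesday
Result: Tuesday (2017-05-30)

Tuesday


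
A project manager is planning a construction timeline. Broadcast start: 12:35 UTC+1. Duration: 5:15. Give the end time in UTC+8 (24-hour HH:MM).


Start: 12:35 in UTC+1
Step 1 - add duration:
  minutes: 35 + 15 = 50
  hours: 12 + 5 + 0 = 17
  end in UTC+1: 17:50
Step 2 - convert UTC+1 -> UTC+8:
  offset difference: 8 - (1) = 7 hours
  17 + (7) = 24 -> mod 24 = 0
Result: 00:50 in UTC+8

00:50


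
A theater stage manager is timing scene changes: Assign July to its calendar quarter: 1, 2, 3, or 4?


Month: July (month 7)
Q1: January-March (months 1-3)
Q2: April-June (months 4-6)
Q3: July-September (months 7-9)
Q4: October-December (months 10-12)
Month 7 falls in Q3

3


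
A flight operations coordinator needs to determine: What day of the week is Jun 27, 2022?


Date: 2022-06-27
January 1, 2022 is a Saturday
Day of year: 178
Offset from Jan 1: 177 days
177 mod 7 = 2
Result: Monday

Monday


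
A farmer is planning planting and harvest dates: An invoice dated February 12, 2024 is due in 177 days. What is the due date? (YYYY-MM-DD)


Start: 2024-02-12
Adding 177 days
Days remaining in February: 17
After February: 160 days still to add
March 2024: 31 days, 129 remaining
April 2024: 30 days, 99 remaining
May 2024: 31 days, 68 remaining
June 2024: 30 days, 38 remaining
Result: 2024-08-07

2024-08-07


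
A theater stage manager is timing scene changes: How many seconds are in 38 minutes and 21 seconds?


Minutes: 38
Extra seconds: 21
Seconds per minute: 60
Minutes to seconds: 38 x 60 = 2280
Total: 2280 + 21 = 2301

2301


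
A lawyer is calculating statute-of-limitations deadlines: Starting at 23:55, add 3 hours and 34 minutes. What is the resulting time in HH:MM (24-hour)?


Start time: 23:55
Adding: 3 hours 34 minutes
Minutes: 55 + 34 = 89
Minute overflow: 89 >= 60, so carry 1 hour, minutes = 29
Hours: 23 + 3 + 1 = 27
Hour wraparound: 27 mod 24 = 3
Result: 03:29

03:29


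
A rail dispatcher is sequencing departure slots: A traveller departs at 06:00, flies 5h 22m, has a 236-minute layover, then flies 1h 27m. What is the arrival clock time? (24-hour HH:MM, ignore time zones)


Depart: 06:00
Leg 1: +322 min -> 11:22
Layover: +236 min -> 15:18
Leg 2: +87 min -> 16:45
Total travel: 645 minutes = 10h 45m
Arrival: 16:45

16:45


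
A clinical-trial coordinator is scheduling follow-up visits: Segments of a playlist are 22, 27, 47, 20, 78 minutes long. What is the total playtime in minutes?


Durations: 22, 27, 47, 20, 78
Running sum: 22
+ 27 = 49
+ 47 = 96
+ 20 = 116
+ 78 = 194
Total duration: 194 minutes
That is 3 hours and 14 minutes

194


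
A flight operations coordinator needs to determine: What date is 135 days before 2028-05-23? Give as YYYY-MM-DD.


Start: 2028-05-23
Subtracting 135 days
Days already passed in May: 23
After going back through May: 112 more days to subtract
April 2028: 30 days, 82 remaining
March 2028: 31 days, 51 remaining
February 2028: 29 days, 22 remaining
January 2028 has 31 days, need 22
Result: 2028-01-09

2028-01-09


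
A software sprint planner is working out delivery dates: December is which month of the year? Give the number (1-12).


Calendar month order:
11. November
12. December <--
December is month number 12

12


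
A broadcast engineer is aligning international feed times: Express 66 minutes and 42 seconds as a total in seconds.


Minutes: 66
Seconds: 42
Convert minutes to seconds: 66 x 60 = 3960
Add remaining seconds: 3960 + 42 = 4002

4002


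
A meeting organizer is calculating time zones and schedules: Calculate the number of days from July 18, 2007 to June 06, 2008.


Start date: 2007-07-18
End date: 2008-06-06
Jul 2007: +14 days
Aug 2007: +31 days
Sep 2007: +30 days
... (9 more months)
Total: 324 days

324


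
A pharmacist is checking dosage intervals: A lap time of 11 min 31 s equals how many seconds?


Minutes: 11
Seconds: 31
Convert minutes to seconds: 11 x 60 = 660
Add remaining seconds: 660 + 31 = 691

691


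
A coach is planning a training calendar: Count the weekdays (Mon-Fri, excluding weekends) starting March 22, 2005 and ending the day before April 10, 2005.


Start: 2005-03-22 (Tuesday)
End (exclusive): 2005-04-10 (Sunday)
Total calendar days: 19
Full weeks: 19 // 7 = 2 -> 10 weekdays
Remaining 5 days starting on Tuesday:
  Tue(w), Wed(w), Thu(w), Fri(w), Sat(-) -> 4 weekdays
Total business days: 10 + 4 = 14

14


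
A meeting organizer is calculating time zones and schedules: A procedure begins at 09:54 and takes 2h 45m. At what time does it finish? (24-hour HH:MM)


Start time: 09:54
Adding: 2 hours 45 minutes
Minutes: 54 + 45 = 99
Minute overflow: 99 >= 60, so carry 1 hour, minutes = 39
Hours: 9 + 2 + 1 = 12
Result: 12:39

12:39


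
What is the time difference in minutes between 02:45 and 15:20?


Start time: 02:45 = 165 minutes from midnight
End time: 15:20 = 920 minutes from midnight
Difference: 920 - 165 = 755 minutes
That is 12 hours and 35 minutes

755


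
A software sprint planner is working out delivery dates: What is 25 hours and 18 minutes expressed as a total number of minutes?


Hours: 25
Minutes: 18
Convert hours to minutes: 25 x 60 = 1500
Add remaining minutes: 1500 + 18 = 1518

1518


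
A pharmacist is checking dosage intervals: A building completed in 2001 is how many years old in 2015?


Birth year: 2001
Current year: 2015
Age = current year - birth year
Age = 2015 - 2001 = 14

14


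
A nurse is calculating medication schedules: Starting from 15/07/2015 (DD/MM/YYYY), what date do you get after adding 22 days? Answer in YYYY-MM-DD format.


Start: 2015-07-15
Adding 22 days
Days remaining in July: 16
After July: 6 days still to add
August 2015 has 31 days, need 6
Result: 2015-08-06

2015-08-06


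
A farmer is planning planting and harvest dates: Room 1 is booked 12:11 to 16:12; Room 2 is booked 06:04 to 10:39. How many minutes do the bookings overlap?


Interval A: [731, 972] minutes from midnight
Interval B: [364, 639] minutes from midnight
Overlap start = max(731, 364) = 731
Overlap end = min(972, 639) = 639
End <= start, so the intervals do not overlap: 0 minutes

0


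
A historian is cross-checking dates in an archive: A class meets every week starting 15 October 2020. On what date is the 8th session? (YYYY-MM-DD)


First occurrence: 2020-10-15 (occurrence 1)
Each occurrence is 7 days after the previous.
Occurrence 8 is 7 weeks after the first.
7 weeks = 49 days
2020-10-15 + 49 days = 2020-12-03

2020-12-03


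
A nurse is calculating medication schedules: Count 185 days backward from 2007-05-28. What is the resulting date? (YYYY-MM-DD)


Start: 2007-05-28
Subtracting 185 days
Days already passed in May: 28
After going back through May: 157 more days to subtract
April 2007: 30 days, 127 remaining
March 2007: 31 days, 96 remaining
February 2007: 28 days, 68 remaining
January 2007: 31 days, 37 remaining
Result: 2006-11-24

2006-11-24


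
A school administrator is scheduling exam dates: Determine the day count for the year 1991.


Year: 1991
Check leap year rules:
Divisible by 4? No
1991 is not a leap year
Days: 365

365


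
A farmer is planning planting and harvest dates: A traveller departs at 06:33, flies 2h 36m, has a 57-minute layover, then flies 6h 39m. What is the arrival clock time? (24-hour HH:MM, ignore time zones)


Depart: 06:33
Leg 1: +156 min -> 09:09
Layover: +57 min -> 10:06
Leg 2: +399 min -> 16:45
Total travel: 612 minutes = 10h 12m
Arrival: 16:45

16:45


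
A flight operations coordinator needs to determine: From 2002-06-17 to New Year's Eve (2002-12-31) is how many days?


Start: June 17, 2002
End: December 31, 2002
Days left in June: 13
July: 31
August: 31
September: 30
October: 31
... plus remaining months
Sum of remaining months: 184
Total: 13 + 184 = 197

197


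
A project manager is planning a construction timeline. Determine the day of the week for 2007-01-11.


Date: 2007-01-11
January 1, 2007 is a Monday
Day of year: 11
Offset from Jan 1: 10 days
10 mod 7 = 3
Result: Thursday

Thursday


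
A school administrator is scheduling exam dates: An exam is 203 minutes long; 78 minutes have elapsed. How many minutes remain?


Total budget: 203 minutes
Time used: 78 minutes
Remaining: 203 - 78 = 125 minutes
Percent used: 38.4%
Percent remaining: 61.6%

125


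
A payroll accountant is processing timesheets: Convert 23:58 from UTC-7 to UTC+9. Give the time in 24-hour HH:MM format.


Local time: 23:58 at UTC-7 (offset -7h)
Target zone: UTC+9 (offset 9h)
Difference: 9 - (-7) = 16 hours
Calculation: 23 + (16) = 39
Wraparound: (39) mod 24 = 15
Result: 15:58

15:58


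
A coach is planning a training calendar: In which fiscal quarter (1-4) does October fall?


Month: October (month 10)
Q1: January-March (months 1-3)
Q2: April-June (months 4-6)
Q3: July-September (months 7-9)
Q4: October-December (months 10-12)
Month 10 falls in Q4

4


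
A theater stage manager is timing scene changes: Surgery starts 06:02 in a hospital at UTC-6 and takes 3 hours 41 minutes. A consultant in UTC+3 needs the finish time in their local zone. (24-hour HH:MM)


Start: 06:02 in UTC-6
Step 1 - add duration:
  minutes: 2 + 41 = 43
  hours: 6 + 3 + 0 = 9
  end in UTC-6: 09:43
Step 2 - convert UTC-6 -> UTC+3:
  offset difference: 3 - (-6) = 9 hours
  9 + (9) = 18 -> mod 24 = 18
Result: 18:43 in UTC+3

18:43


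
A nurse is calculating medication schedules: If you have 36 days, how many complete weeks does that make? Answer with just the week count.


Total days: 36
Days per week: 7
Division: 36 / 7 = 5 remainder 1
Complete weeks: 5
Remaining days: 1

5


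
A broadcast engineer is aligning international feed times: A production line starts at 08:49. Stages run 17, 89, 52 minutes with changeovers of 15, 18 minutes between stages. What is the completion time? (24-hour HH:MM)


Start: 08:49 = 529 min from midnight
  after task 1 (17 min): 09:06
  after break (15 min): 09:21
  after task 2 (89 min): 10:50
  after break (18 min): 11:08
  after task 3 (52 min): 12:00
Total elapsed: 191 minutes
End time: 12:00

12:00


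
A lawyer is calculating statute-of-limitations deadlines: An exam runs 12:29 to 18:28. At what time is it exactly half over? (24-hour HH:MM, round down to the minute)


Start time: 12:29 = 749 minutes from midnight
End time: 18:28 = 1108 minutes from midnight
Sum: 749 + 1108 = 1857
Midpoint: 1857 / 2 = 928 minutes
Convert: 928 / 60 = 15 hours, 28 minutes
Result: 15:28

15:28


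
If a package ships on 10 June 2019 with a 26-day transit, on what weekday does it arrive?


Start: 2019-06-10 (Monday)
Step 1 - find target date: add 26 days
  2019-06-10 + 26 days = 2019-07-06
Step 2 - day of week:
  26 mod 7 = 5
  Monday + 5 days -> Saturday
Result: Saturday (2019-07-06)

Saturday


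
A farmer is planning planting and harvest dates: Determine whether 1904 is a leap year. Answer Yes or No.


Year: 1904
Divisible by 4? 1904 / 4 = 476.0 -> Yes
Divisible by 100? 1904 / 100 = 19.04 -> No
Divisible by 4 but not 100, so it IS a leap year

Yes


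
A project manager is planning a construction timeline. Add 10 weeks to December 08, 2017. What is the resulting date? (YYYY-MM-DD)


Start: 2017-12-08
Weeks to add: 10
Convert to days: 10 x 7 = 70 days
Add 70 days to 2017-12-08
Result: 2018-02-16

2018-02-16


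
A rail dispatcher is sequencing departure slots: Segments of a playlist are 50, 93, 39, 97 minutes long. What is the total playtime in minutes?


Durations: 50, 93, 39, 97
Running sum: 50
+ 93 = 143
+ 39 = 182
+ 97 = 279
Total duration: 279 minutes
That is 4 hours and 39 minutes

279


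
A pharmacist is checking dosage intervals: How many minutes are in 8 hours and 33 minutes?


Hours: 8
Extra minutes: 33
Minutes per hour: 60
Hours to minutes: 8 x 60 = 480
Total: 480 + 33 = 513

513


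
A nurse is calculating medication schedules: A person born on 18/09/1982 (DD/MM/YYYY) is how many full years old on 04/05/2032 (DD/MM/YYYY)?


Birth: 1982-09-18
Reference: 2032-05-04
Year difference: 2032 - 1982 = 50
Has birthday (09-18) occurred by 05-04? No
Birthday not yet reached this year -> subtract 1
Age in full years: 49

49


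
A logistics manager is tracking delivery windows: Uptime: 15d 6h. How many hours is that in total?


Days: 15
Extra hours: 6
Hours per day: 24
Days to hours: 15 x 24 = 360
Total: 360 + 6 = 366

366


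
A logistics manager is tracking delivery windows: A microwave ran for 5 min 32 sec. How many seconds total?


Minutes: 5
Extra seconds: 32
Seconds per minute: 60
Minutes to seconds: 5 x 60 = 300
Total: 300 + 32 = 332

332


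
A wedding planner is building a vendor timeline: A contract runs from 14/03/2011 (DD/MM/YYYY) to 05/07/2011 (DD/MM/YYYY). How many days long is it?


Start date: 2011-03-14
End date: 2011-07-05
Mar 2011: +18 days
Apr 2011: +30 days
May 2011: +31 days
Jun 2011: +30 days
Jul 2011: +4 days
Total: 113 days

113


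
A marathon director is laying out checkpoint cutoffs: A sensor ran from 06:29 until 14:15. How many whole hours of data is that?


Start: 06:29
End: 14:15
Hour difference: 14 - 6 = 8 hours
Minute difference: 15 - 29 = -14 minutes
Total minutes: 466
Complete hours: 466 / 60 = 7 (remainder 46)

7


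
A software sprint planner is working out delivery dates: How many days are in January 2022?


Month: January
Year: 2022
January is a 31-day month
Total: 31 days

31


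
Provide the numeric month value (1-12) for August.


Calendar month order:
7. July
8. August <--
9. September
August is month number 8

8


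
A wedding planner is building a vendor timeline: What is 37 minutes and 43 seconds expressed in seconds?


Minutes: 37
Extra seconds: 43
Seconds per minute: 60
Minutes to seconds: 37 x 60 = 2220
Total: 2220 + 43 = 2263

2263


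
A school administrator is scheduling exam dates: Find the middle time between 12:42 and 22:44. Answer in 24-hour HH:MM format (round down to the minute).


Start time: 12:42 = 762 minutes from midnight
End time: 22:44 = 1364 minutes from midnight
Sum: 762 + 1364 = 2126
Midpoint: 2126 / 2 = 1063 minutes
Convert: 1063 / 60 = 17 hours, 43 minutes
Result: 17:43

17:43


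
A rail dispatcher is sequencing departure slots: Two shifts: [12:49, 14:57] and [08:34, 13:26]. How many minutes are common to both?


Interval A: [769, 897] minutes from midnight
Interval B: [514, 806] minutes from midnight
Overlap start = max(769, 514) = 769
Overlap end = min(897, 806) = 806
Overlap = 806 - 769 = 37 minutes

37


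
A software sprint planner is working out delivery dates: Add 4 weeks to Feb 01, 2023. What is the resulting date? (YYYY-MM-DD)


Start: 2023-02-01
Weeks to add: 4
Convert to days: 4 x 7 = 28 days
Add 28 days to 2023-02-01
Result: 2023-03-01

2023-03-01


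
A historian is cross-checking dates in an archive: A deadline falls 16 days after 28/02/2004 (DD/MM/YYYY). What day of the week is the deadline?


Start: 2004-02-28 (Saturday)
Step 1 - find target date: add 16 days
  2004-02-28 + 16 days = 2004-03-15
Step 2 - day of week:
  16 mod 7 = 2
  Saturday + 2 days -> Monday
Result: Monday (2004-03-15)

Monday


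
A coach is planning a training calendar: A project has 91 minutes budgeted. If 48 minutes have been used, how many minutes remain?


Total budget: 91 minutes
Time used: 48 minutes
Remaining: 91 - 48 = 43 minutes
Percent used: 52.7%
Percent remaining: 47.3%

43


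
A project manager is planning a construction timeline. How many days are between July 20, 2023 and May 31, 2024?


Start date: 2023-07-20
End date: 2024-05-31
Jul 2023: +12 days
Aug 2023: +31 days
Sep 2023: +30 days
... (8 more months)
Total: 316 days

316
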